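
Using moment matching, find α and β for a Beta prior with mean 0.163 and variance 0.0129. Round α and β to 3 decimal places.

Write ν = α+β; then α = μν and Var = μ(1−μ)/(ν+1).
ν = μ(1−μ)/Var − 1 = 0.136431/0.0129 − 1 = 9.5760.
α = 0.163·9.5760 = 1.561, β = 0.837·9.5760 = 8.015.

α = 1.561, β = 8.015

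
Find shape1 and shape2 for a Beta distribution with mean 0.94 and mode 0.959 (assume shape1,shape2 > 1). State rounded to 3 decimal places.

shape1 = 45.417, shape2 = 2.899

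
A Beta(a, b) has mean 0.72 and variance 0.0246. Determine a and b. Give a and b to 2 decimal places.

Let s = a+b. The Beta variance is μ(1−μ)/(s+1).
So s+1 = μ(1−μ)/σ² = (0.72×0.28)/0.0246 = 0.2016/0.0246 = 8.1951, giving s = 7.1951.
Then a = μs = 0.72×7.1951 = 5.18 and b = (1−μ)s = 0.28×7.1951 = 2.01.

a = 5.18, b = 2.01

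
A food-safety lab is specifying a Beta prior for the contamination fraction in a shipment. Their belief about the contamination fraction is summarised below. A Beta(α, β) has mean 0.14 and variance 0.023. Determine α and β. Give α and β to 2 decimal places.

α = 0.59, β = 3.64

Let s = α+β. The Beta variance is μ(1−μ)/(s+1).
So s+1 = μ(1−μ)/σ² = (0.14×0.86)/0.023 = 0.1204/0.023 = 5.2348, giving s = 4.2348.
Then α = μs = 0.14×4.2348 = 0.59 and β = (1−μ)s = 0.86×4.2348 = 3.64.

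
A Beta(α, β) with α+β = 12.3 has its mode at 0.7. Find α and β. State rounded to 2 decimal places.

α = 8.21, β = 4.09

Since the density peak of Beta(α,β) is at (α−1)/(α+β−2),
α = 1 + 0.7(12.3−2) = 8.21 and β = 12.3 − 8.21 = 4.09.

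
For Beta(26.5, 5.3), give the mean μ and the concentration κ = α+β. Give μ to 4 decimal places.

κ = α+β = 26.5+5.3 = 31.8; μ = α/κ = 26.5/31.8 = 0.8333.

μ = 0.8333, κ = 31.8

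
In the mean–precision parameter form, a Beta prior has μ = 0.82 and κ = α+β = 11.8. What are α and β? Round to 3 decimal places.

α = μκ = 0.82×11.8 = 9.676 and β = (1−μ)κ = 0.18×11.8 = 2.124.

α = 9.676, β = 2.124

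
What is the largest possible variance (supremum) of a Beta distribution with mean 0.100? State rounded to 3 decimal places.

For fixed mean μ the Beta variance is μ(1−μ)/(α+β+1), increasing as α+β decreases.
Its least upper bound (not attained) is μ(1−μ) = 0.100·0.900 = 0.090.

0.090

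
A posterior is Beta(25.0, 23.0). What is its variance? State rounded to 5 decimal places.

Var = αβ/[(α+β)²(α+β+1)] = (25.0×23.0)/(48.0²×49.0) = 575.00/112896.000 = 0.00509.

0.00509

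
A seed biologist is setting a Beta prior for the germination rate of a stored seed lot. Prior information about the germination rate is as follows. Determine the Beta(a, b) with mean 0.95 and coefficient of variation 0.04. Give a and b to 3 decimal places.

σ = CV·μ = 0.04×0.95 = 0.03800, so σ² = 0.001444.
s+1 = μ(1−μ)/σ² = 0.0475/0.001444 = 32.8947, so s = a+b = 31.8947.
a = μs = 30.300, b = (1−μ)s = 1.595.

a = 30.300, b = 1.595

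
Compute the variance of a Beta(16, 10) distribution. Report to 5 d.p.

0.00877

Var = αβ/[(α+β)²(α+β+1)] = (16×10)/(26²×27) = 160/18252 = 0.00877.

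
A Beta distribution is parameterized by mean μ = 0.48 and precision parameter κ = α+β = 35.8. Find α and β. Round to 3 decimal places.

α = 17.184, β = 18.616

Split κ in proportion μ : (1−μ): α = 0.48·35.8 = 17.184, β = 35.8 − 17.184 = 18.616.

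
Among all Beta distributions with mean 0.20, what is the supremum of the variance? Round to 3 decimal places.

For fixed mean μ the Beta variance is μ(1−μ)/(α+β+1), increasing as α+β decreases.
Its least upper bound (not attained) is μ(1−μ) = 0.20·0.80 = 0.160.

0.160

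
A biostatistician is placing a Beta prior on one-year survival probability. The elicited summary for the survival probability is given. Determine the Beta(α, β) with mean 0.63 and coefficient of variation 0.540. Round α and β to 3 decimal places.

Var = (CV·μ)² = (0.540×0.63)² = 0.115736.
α+β = μ(1−μ)/Var − 1 = 0.2331/0.115736 − 1 = 1.0141.
Thus α = 0.63·1.0141 = 0.639 and β = 0.37·1.0141 = 0.375.

α = 0.639, β = 0.375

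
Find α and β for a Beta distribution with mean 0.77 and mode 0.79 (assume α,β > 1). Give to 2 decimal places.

α = 22.33, β = 6.67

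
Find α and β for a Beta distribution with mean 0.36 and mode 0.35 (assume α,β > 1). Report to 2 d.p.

α = 10.80, β = 19.20

With s = α+β: μ = α/s and mode = (α−1)/(s−2). Eliminating α = μs,
μs − 1 = m(s−2) ⇒ s(μ−m) = 1−2m ⇒ s = 0.30/0.01 = 30.0000.
So α = μs = 10.80, β = (1−μ)s = 19.20.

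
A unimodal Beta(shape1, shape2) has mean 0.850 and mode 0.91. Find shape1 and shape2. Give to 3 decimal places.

Let s = shape1+shape2. Mean gives shape1 = μs = 0.850s; mode gives (shape1−1)/(s−2) = 0.91.
Substituting: 0.850s − 1 = 0.91(s−2) = 0.91s − 1.82, so -0.060s = -0.82 and s = 13.6667.
Then shape1 = 0.850×13.6667 = 11.617 and shape2 = s−shape1 = 2.050.

shape1 = 11.617, shape2 = 2.050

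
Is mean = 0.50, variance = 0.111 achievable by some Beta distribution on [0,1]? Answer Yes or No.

Yes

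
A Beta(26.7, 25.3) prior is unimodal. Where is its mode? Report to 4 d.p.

With α,β > 1, mode = (α−1)/(α+β−2) = 25.7/50.0 = 0.5140.

0.5140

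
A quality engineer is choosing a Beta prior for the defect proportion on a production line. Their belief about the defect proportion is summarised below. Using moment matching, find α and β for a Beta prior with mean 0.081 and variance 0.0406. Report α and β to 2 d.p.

α = 0.07, β = 0.77

By moment matching, α+β = μ(1−μ)/σ² − 1 = (0.081·0.919)/0.0406 − 1 = 1.8335 − 1 = 0.8335.
Since α/(α+β) = μ, α = 0.081·0.8335 = 0.07 and β = 0.919·0.8335 = 0.77.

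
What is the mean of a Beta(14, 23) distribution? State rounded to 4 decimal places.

0.3784

The Beta mean is α/(α+β) = 14/(14+23) = 0.3784.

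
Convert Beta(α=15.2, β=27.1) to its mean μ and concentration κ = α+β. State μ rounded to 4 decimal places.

μ = 0.3593, κ = 42.3

κ = α+β = 15.2+27.1 = 42.3; μ = α/κ = 15.2/42.3 = 0.3593.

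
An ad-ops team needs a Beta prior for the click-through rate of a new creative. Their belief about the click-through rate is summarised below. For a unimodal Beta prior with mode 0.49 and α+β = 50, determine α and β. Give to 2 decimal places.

Since the density peak of Beta(α,β) is at (α−1)/(α+β−2),
α = 1 + 0.49(50−2) = 24.52 and β = 50 − 24.52 = 25.48.

α = 24.52, β = 25.48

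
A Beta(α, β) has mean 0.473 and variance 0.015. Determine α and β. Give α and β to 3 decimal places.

α = 7.387, β = 8.231

By moment matching, α+β = μ(1−μ)/σ² − 1 = (0.473·0.527)/0.015 − 1 = 16.6181 − 1 = 15.6181.
Since α/(α+β) = μ, α = 0.473·15.6181 = 7.387 and β = 0.527·15.6181 = 8.231.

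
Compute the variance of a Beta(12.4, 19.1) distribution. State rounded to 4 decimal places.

0.0073

α+β = 31.5 and αβ = 236.84, so Var = αβ/[(α+β)²(α+β+1)] = 236.84/32248.125 = 0.0073.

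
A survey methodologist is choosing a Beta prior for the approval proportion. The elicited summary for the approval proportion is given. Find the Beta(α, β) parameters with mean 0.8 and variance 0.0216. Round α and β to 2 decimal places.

Write ν = α+β; then α = μν and Var = μ(1−μ)/(ν+1).
ν = μ(1−μ)/Var − 1 = 0.16/0.0216 − 1 = 6.4074.
α = 0.8·6.4074 = 5.13, β = 0.2·6.4074 = 1.28.

α = 5.13, β = 1.28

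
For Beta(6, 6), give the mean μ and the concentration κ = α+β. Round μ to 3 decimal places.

μ = 0.500, κ = 12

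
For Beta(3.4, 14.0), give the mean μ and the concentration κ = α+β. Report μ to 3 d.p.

μ = 0.195, κ = 17.4

κ = α+β = 3.4+14.0 = 17.4; μ = α/κ = 3.4/17.4 = 0.195.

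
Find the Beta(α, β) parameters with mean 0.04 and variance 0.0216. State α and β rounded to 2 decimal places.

α = 0.03, β = 0.75

Let s = α+β. The Beta variance is μ(1−μ)/(s+1).
So s+1 = μ(1−μ)/σ² = (0.04×0.96)/0.0216 = 0.0384/0.0216 = 1.7778, giving s = 0.7778.
Then α = μs = 0.04×0.7778 = 0.03 and β = (1−μ)s = 0.96×0.7778 = 0.75.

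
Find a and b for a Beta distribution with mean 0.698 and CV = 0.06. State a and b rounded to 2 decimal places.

a = 83.19, b = 35.99

Var = (CV·μ)² = (0.06×0.698)² = 0.001754.
a+b = μ(1−μ)/Var − 1 = 0.210796/0.001754 − 1 = 119.1847.
Thus a = 0.698·119.1847 = 83.19 and b = 0.302·119.1847 = 35.99.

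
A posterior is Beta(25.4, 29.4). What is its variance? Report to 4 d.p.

α+β = 54.8 and αβ = 746.76, so Var = αβ/[(α+β)²(α+β+1)] = 746.76/167569.632 = 0.0045.

0.0045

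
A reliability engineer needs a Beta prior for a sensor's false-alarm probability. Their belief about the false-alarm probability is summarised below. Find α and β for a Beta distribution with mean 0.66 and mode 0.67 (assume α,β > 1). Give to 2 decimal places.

Let s = α+β. Mean gives α = μs = 0.66s; mode gives (α−1)/(s−2) = 0.67.
Substituting: 0.66s − 1 = 0.67(s−2) = 0.67s − 1.34, so -0.01s = -0.34 and s = 34.0000.
Then α = 0.66×34.0000 = 22.44 and β = s−α = 11.56.

α = 22.44, β = 11.56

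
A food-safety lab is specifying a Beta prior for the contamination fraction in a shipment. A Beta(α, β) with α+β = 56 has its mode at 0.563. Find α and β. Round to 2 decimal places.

Mode = (α−1)/(κ−2) with κ = α+β, so α−1 = 0.563·54 = 30.40.
α = 31.40; β = κ − α = 24.60.

α = 31.40, β = 24.60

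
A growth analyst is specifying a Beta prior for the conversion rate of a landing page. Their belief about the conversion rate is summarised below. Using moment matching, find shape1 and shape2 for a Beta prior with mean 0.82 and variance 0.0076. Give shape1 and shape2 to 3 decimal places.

Write ν = shape1+shape2; then shape1 = μν and Var = μ(1−μ)/(ν+1).
ν = μ(1−μ)/Var − 1 = 0.1476/0.0076 − 1 = 18.4211.
shape1 = 0.82·18.4211 = 15.105, shape2 = 0.18·18.4211 = 3.316.

shape1 = 15.105, shape2 = 3.316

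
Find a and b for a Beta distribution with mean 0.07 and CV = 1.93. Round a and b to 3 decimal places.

Var = (CV·μ)² = (1.93×0.07)² = 0.018252.
a+b = μ(1−μ)/Var − 1 = 0.0651/0.018252 − 1 = 2.5667.
Thus a = 0.07·2.5667 = 0.180 and b = 0.93·2.5667 = 2.387.

a = 0.180, b = 2.387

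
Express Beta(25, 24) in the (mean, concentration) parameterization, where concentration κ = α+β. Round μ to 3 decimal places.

μ = 0.510, κ = 49

κ = α+β = 25+24 = 49; μ = α/κ = 25/49 = 0.510.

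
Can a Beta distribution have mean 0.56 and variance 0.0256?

A Beta with mean μ has variance μ(1−μ)/(α+β+1) < μ(1−μ).
Here μ(1−μ) = 0.56×0.44 = 0.2464, and 0.0256 < 0.2464.

Yes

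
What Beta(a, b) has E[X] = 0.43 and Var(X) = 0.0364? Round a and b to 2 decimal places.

By moment matching, a+b = μ(1−μ)/σ² − 1 = (0.43·0.57)/0.0364 − 1 = 6.7335 − 1 = 5.7335.
Since a/(a+b) = μ, a = 0.43·5.7335 = 2.47 and b = 0.57·5.7335 = 3.27.

a = 2.47, b = 3.27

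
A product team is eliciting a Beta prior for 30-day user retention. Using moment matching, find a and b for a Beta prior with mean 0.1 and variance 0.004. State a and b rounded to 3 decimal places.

a = 2.150, b = 19.350

Write ν = a+b; then a = μν and Var = μ(1−μ)/(ν+1).
ν = μ(1−μ)/Var − 1 = 0.09/0.004 − 1 = 21.5000.
a = 0.1·21.5000 = 2.150, b = 0.9·21.5000 = 19.350.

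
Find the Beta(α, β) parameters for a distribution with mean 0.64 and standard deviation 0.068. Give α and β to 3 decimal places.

α = 31.249, β = 17.578

First σ² = 0.004624. Setting α = μn, β = (1−μ)n with n = α+β,
μ(1−μ)/(n+1) = 0.004624 ⇒ n+1 = 0.2304/0.004624 = 49.8270 ⇒ n = 48.8270.
Hence α = 0.64×48.8270 = 31.249, β = 0.36×48.8270 = 17.578.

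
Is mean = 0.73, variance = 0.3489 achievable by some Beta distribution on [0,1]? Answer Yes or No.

A Beta with mean μ has variance μ(1−μ)/(α+β+1) < μ(1−μ).
Here μ(1−μ) = 0.73×0.27 = 0.1971, and 0.3489 ≥ 0.1971.

No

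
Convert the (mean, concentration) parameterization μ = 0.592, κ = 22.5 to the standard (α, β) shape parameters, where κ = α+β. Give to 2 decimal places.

α = 13.32, β = 9.18

α = μκ = 0.592×22.5 = 13.32 and β = (1−μ)κ = 0.408×22.5 = 9.18.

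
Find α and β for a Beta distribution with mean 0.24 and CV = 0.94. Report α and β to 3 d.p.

α = 0.620, β = 1.964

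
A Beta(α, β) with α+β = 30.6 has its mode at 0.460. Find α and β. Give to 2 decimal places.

α = 14.16, β = 16.44

For α,β>1 the mode is (α−1)/(α+β−2), so α = mode·(κ−2)+1 = 0.460×28.6+1 = 14.16.
And β = (1−mode)·(κ−2)+1 = 0.540×28.6+1 = 16.44.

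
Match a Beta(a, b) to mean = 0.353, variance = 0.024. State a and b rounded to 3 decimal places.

Write ν = a+b; then a = μν and Var = μ(1−μ)/(ν+1).
ν = μ(1−μ)/Var − 1 = 0.228391/0.024 − 1 = 8.5163.
a = 0.353·8.5163 = 3.006, b = 0.647·8.5163 = 5.510.

a = 3.006, b = 5.510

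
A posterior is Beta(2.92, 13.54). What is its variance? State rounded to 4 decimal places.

0.0084

Var = αβ/[(α+β)²(α+β+1)] = (2.92×13.54)/(16.46²×17.46) = 39.5368/4730.465736 = 0.0084.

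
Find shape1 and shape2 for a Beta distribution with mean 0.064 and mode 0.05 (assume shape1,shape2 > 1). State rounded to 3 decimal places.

Let s = shape1+shape2. Mean gives shape1 = μs = 0.064s; mode gives (shape1−1)/(s−2) = 0.05.
Substituting: 0.064s − 1 = 0.05(s−2) = 0.05s − 0.10, so 0.014s = 0.90 and s = 64.2857.
Then shape1 = 0.064×64.2857 = 4.114 and shape2 = s−shape1 = 60.171.

shape1 = 4.114, shape2 = 60.171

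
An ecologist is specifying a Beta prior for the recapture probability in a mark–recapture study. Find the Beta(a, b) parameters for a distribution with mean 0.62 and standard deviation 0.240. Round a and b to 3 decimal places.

a = 1.916, b = 1.174

First σ² = 0.057600. Setting a = μn, b = (1−μ)n with n = a+b,
μ(1−μ)/(n+1) = 0.057600 ⇒ n+1 = 0.2356/0.057600 = 4.0903 ⇒ n = 3.0903.
Hence a = 0.62×3.0903 = 1.916, b = 0.38×3.0903 = 1.174.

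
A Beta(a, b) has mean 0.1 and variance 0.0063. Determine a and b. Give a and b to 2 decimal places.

Write ν = a+b; then a = μν and Var = μ(1−μ)/(ν+1).
ν = μ(1−μ)/Var − 1 = 0.09/0.0063 − 1 = 13.2857.
a = 0.1·13.2857 = 1.33, b = 0.9·13.2857 = 11.96.

a = 1.33, b = 11.96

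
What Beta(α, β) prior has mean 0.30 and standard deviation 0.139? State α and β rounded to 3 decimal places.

α = 2.961, β = 6.908

σ² = 0.139² = 0.019321.
With s = α+β, Var = μ(1−μ)/(s+1), so s+1 = (0.30×0.70)/0.019321 = 10.8690 and s = 9.8690.
α = μs = 2.961, β = (1−μ)s = 6.908.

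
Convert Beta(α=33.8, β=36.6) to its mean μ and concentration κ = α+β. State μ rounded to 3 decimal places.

κ = α+β = 33.8+36.6 = 70.4; μ = α/κ = 33.8/70.4 = 0.480.

μ = 0.480, κ = 70.4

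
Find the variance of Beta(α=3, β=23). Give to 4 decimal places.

α+β = 26 and αβ = 69, so Var = αβ/[(α+β)²(α+β+1)] = 69/18252 = 0.0038.

0.0038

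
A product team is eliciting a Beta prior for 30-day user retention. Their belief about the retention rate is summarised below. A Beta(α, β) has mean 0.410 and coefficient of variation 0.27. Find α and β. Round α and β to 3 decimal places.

Var = (CV·μ)² = (0.27×0.410)² = 0.012254.
α+β = μ(1−μ)/Var − 1 = 0.241900/0.012254 − 1 = 18.7397.
Thus α = 0.410·18.7397 = 7.683 and β = 0.590·18.7397 = 11.056.

α = 7.683, β = 11.056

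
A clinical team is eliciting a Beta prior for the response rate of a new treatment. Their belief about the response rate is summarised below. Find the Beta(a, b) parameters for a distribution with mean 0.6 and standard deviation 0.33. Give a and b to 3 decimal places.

σ² = 0.33² = 0.1089.
With s = a+b, Var = μ(1−μ)/(s+1), so s+1 = (0.6×0.4)/0.1089 = 2.2039 and s = 1.2039.
a = μs = 0.722, b = (1−μ)s = 0.482.

a = 0.722, b = 0.482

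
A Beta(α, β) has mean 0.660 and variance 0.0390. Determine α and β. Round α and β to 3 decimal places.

α = 3.138, β = 1.616

Let s = α+β. The Beta variance is μ(1−μ)/(s+1).
So s+1 = μ(1−μ)/σ² = (0.660×0.340)/0.0390 = 0.224400/0.0390 = 5.7538, giving s = 4.7538.
Then α = μs = 0.660×4.7538 = 3.138 and β = (1−μ)s = 0.340×4.7538 = 1.616.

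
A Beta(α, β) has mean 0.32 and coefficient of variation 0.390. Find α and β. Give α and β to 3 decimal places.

σ = CV·μ = 0.390×0.32 = 0.12480, so σ² = 0.015575.
s+1 = μ(1−μ)/σ² = 0.2176/0.015575 = 13.9711, so s = α+β = 12.9711.
α = μs = 4.151, β = (1−μ)s = 8.820.

α = 4.151, β = 8.820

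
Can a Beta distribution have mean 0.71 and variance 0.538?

No

The Beta variance bound is σ² < μ(1−μ).
Here μ(1−μ) = 0.71×0.29 = 0.2059, and 0.538 ≥ 0.2059.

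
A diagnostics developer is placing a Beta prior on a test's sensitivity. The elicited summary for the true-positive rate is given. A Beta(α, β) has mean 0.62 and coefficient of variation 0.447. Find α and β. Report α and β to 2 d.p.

σ = CV·μ = 0.447×0.62 = 0.27714, so σ² = 0.076807.
s+1 = μ(1−μ)/σ² = 0.2356/0.076807 = 3.0674, so s = α+β = 2.0674.
α = μs = 1.28, β = (1−μ)s = 0.79.

α = 1.28, β = 0.79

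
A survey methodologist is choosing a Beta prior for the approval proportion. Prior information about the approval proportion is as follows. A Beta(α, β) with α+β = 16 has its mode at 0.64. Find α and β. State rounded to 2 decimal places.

α = 9.96, β = 6.04

Since the density peak of Beta(α,β) is at (α−1)/(α+β−2),
α = 1 + 0.64(16−2) = 9.96 and β = 16 − 9.96 = 6.04.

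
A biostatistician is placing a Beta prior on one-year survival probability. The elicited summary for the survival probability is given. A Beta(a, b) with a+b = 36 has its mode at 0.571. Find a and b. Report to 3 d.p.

a = 20.414, b = 15.586

For a,b>1 the mode is (a−1)/(a+b−2), so a = mode·(κ−2)+1 = 0.571×34+1 = 20.414.
And b = (1−mode)·(κ−2)+1 = 0.429×34+1 = 15.586.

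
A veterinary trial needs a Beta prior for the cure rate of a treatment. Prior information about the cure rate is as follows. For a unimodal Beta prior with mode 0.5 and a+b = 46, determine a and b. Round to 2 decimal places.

Since the density peak of Beta(a,b) is at (a−1)/(a+b−2),
a = 1 + 0.5(46−2) = 23.00 and b = 46 − 23.00 = 23.00.

a = 23.00, b = 23.00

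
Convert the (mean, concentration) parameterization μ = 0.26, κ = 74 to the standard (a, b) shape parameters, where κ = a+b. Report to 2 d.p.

Split κ in proportion μ : (1−μ): a = 0.26·74 = 19.24, b = 74 − 19.24 = 54.76.

a = 19.24, b = 54.76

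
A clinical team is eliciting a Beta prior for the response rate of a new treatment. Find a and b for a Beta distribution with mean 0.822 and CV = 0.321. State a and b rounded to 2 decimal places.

σ = CV·μ = 0.321×0.822 = 0.26386, so σ² = 0.069623.
s+1 = μ(1−μ)/σ² = 0.146316/0.069623 = 2.1015, so s = a+b = 1.1015.
a = μs = 0.91, b = (1−μ)s = 0.20.

a = 0.91, b = 0.20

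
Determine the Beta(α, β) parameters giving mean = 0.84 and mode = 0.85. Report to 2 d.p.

α = 58.80, β = 11.20

Let s = α+β. Mean gives α = μs = 0.84s; mode gives (α−1)/(s−2) = 0.85.
Substituting: 0.84s − 1 = 0.85(s−2) = 0.85s − 1.70, so -0.01s = -0.70 and s = 70.0000.
Then α = 0.84×70.0000 = 58.80 and β = s−α = 11.20.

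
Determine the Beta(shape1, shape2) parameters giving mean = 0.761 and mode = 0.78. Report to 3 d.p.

shape1 = 22.429, shape2 = 7.044

With s = shape1+shape2: μ = shape1/s and mode = (shape1−1)/(s−2). Eliminating shape1 = μs,
μs − 1 = m(s−2) ⇒ s(μ−m) = 1−2m ⇒ s = -0.56/-0.019 = 29.4737.
So shape1 = μs = 22.429, shape2 = (1−μ)s = 7.044.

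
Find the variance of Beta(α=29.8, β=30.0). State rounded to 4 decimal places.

μ = 29.8/59.8 = 0.498328; Var = μ(1−μ)/(α+β+1) = 0.2499972/60.8 = 0.0041.

0.0041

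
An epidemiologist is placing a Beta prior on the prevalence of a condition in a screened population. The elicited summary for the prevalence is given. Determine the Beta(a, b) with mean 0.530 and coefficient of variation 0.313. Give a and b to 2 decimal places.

a = 4.27, b = 3.78

σ = CV·μ = 0.313×0.530 = 0.16589, so σ² = 0.027519.
s+1 = μ(1−μ)/σ² = 0.249100/0.027519 = 9.0518, so s = a+b = 8.0518.
a = μs = 4.27, b = (1−μ)s = 3.78.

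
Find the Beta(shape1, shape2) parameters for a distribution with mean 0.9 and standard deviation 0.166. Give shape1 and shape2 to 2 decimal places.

shape1 = 2.04, shape2 = 0.23

Variance = 0.166² = 0.027556. The moment-matching identity shape1+shape2 = μ(1−μ)/Var − 1 gives
shape1+shape2 = 0.09/0.027556 − 1 = 2.2661, so shape1 = μ·2.2661 = 2.04 and shape2 = (1−μ)·2.2661 = 0.23.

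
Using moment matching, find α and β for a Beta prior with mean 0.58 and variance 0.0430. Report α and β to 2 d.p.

By moment matching, α+β = μ(1−μ)/σ² − 1 = (0.58·0.42)/0.0430 − 1 = 5.6651 − 1 = 4.6651.
Since α/(α+β) = μ, α = 0.58·4.6651 = 2.71 and β = 0.42·4.6651 = 1.96.

α = 2.71, β = 1.96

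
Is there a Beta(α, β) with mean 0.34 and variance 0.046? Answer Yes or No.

A Beta with mean μ has variance μ(1−μ)/(α+β+1) < μ(1−μ).
Here μ(1−μ) = 0.34×0.66 = 0.2244, and 0.046 < 0.2244.

Yes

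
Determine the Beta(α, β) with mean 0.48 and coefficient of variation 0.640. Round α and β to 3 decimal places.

α = 0.790, β = 0.855

σ = CV·μ = 0.640×0.48 = 0.30720, so σ² = 0.094372.
s+1 = μ(1−μ)/σ² = 0.2496/0.094372 = 2.6449, so s = α+β = 1.6449.
α = μs = 0.790, β = (1−μ)s = 0.855.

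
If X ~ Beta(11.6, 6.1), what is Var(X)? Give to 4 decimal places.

Var = αβ/[(α+β)²(α+β+1)] = (11.6×6.1)/(17.7²×18.7) = 70.76/5858.523 = 0.0121.

0.0121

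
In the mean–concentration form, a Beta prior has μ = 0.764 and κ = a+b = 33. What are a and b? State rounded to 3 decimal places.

Split κ in proportion μ : (1−μ): a = 0.764·33 = 25.212, b = 33 − 25.212 = 7.788.

a = 25.212, b = 7.788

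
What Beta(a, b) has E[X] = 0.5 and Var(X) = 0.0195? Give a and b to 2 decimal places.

a = 5.91, b = 5.91

Let s = a+b. The Beta variance is μ(1−μ)/(s+1).
So s+1 = μ(1−μ)/σ² = (0.5×0.5)/0.0195 = 0.25/0.0195 = 12.8205, giving s = 11.8205.
Then a = μs = 0.5×11.8205 = 5.91 and b = (1−μ)s = 0.5×11.8205 = 5.91.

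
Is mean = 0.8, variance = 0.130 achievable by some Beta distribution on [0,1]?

Yes

For any Beta, Var(X) < E[X]·(1−E[X]).
Here μ(1−μ) = 0.8×0.2 = 0.16, and 0.130 < 0.16.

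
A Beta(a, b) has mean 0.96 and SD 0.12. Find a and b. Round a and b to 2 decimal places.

a = 1.60, b = 0.07

Variance = 0.12² = 0.0144. The moment-matching identity a+b = μ(1−μ)/Var − 1 gives
a+b = 0.0384/0.0144 − 1 = 1.6667, so a = μ·1.6667 = 1.60 and b = (1−μ)·1.6667 = 0.07.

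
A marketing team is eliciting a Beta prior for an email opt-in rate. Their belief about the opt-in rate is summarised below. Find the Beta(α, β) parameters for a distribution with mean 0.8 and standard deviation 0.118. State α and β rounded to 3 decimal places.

σ² = 0.118² = 0.013924.
With s = α+β, Var = μ(1−μ)/(s+1), so s+1 = (0.8×0.2)/0.013924 = 11.4910 and s = 10.4910.
α = μs = 8.393, β = (1−μ)s = 2.098.

α = 8.393, β = 2.098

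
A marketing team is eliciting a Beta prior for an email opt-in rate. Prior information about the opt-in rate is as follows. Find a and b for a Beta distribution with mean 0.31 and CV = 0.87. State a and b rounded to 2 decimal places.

a = 0.60, b = 1.34

σ = CV·μ = 0.87×0.31 = 0.26970, so σ² = 0.072738.
s+1 = μ(1−μ)/σ² = 0.2139/0.072738 = 2.9407, so s = a+b = 1.9407.
a = μs = 0.60, b = (1−μ)s = 1.34.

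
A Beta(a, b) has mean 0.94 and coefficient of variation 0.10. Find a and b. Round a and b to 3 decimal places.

σ = CV·μ = 0.10×0.94 = 0.09400, so σ² = 0.008836.
s+1 = μ(1−μ)/σ² = 0.0564/0.008836 = 6.3830, so s = a+b = 5.3830.
a = μs = 5.060, b = (1−μ)s = 0.323.

a = 5.060, b = 0.323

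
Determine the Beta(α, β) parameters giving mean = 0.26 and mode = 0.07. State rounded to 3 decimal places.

With s = α+β: μ = α/s and mode = (α−1)/(s−2). Eliminating α = μs,
μs − 1 = m(s−2) ⇒ s(μ−m) = 1−2m ⇒ s = 0.86/0.19 = 4.5263.
So α = μs = 1.177, β = (1−μ)s = 3.349.

α = 1.177, β = 3.349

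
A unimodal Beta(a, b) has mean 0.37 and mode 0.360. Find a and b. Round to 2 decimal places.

With s = a+b: μ = a/s and mode = (a−1)/(s−2). Eliminating a = μs,
μs − 1 = m(s−2) ⇒ s(μ−m) = 1−2m ⇒ s = 0.280/0.010 = 28.0000.
So a = μs = 10.36, b = (1−μ)s = 17.64.

a = 10.36, b = 17.64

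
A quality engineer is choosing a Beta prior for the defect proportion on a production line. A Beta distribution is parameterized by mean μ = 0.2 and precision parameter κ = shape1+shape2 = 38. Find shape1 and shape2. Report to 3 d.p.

shape1 = 7.600, shape2 = 30.400

Split κ in proportion μ : (1−μ): shape1 = 0.2·38 = 7.600, shape2 = 38 − 7.600 = 30.400.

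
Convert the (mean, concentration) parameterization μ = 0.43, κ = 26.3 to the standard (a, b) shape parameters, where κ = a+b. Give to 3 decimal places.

Split κ in proportion μ : (1−μ): a = 0.43·26.3 = 11.309, b = 26.3 − 11.309 = 14.991.

a = 11.309, b = 14.991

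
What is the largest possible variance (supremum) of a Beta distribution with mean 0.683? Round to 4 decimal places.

0.2165

Var = μ(1−μ)/(α+β+1), which approaches μ(1−μ) as α+β → 0.
So the supremum is μ(1−μ) = 0.683×0.317 = 0.2165.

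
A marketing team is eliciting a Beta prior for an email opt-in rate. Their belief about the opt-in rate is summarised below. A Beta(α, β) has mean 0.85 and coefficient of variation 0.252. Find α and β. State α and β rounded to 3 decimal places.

Var = (CV·μ)² = (0.252×0.85)² = 0.045882.
α+β = μ(1−μ)/Var − 1 = 0.1275/0.045882 − 1 = 1.7789.
Thus α = 0.85·1.7789 = 1.512 and β = 0.15·1.7789 = 0.267.

α = 1.512, β = 0.267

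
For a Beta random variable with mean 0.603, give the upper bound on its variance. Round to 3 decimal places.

0.239

Var = μ(1−μ)/(α+β+1), which approaches μ(1−μ) as α+β → 0.
So the supremum is μ(1−μ) = 0.603×0.397 = 0.239.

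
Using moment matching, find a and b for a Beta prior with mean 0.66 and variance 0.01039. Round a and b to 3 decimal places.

a = 13.594, b = 7.003

Write ν = a+b; then a = μν and Var = μ(1−μ)/(ν+1).
ν = μ(1−μ)/Var − 1 = 0.2244/0.01039 − 1 = 20.5977.
a = 0.66·20.5977 = 13.594, b = 0.34·20.5977 = 7.003.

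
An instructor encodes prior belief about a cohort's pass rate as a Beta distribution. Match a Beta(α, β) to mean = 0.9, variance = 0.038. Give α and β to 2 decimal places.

α = 1.23, β = 0.14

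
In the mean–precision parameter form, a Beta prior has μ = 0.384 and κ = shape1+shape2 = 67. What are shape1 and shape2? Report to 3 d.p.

shape1 = 25.728, shape2 = 41.272

Split κ in proportion μ : (1−μ): shape1 = 0.384·67 = 25.728, shape2 = 67 − 25.728 = 41.272.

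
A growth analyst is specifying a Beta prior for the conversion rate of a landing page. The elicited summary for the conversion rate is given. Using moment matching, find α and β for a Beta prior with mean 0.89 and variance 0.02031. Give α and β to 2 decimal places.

α = 3.40, β = 0.42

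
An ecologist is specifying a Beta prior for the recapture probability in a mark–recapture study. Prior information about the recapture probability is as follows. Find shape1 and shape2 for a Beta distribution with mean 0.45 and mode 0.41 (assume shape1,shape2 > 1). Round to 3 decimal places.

shape1 = 2.025, shape2 = 2.475

With s = shape1+shape2: μ = shape1/s and mode = (shape1−1)/(s−2). Eliminating shape1 = μs,
μs − 1 = m(s−2) ⇒ s(μ−m) = 1−2m ⇒ s = 0.18/0.04 = 4.5000.
So shape1 = μs = 2.025, shape2 = (1−μ)s = 2.475.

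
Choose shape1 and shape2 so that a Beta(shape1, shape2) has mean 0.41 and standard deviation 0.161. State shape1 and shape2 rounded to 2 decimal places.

Variance = 0.161² = 0.025921. The moment-matching identity shape1+shape2 = μ(1−μ)/Var − 1 gives
shape1+shape2 = 0.2419/0.025921 − 1 = 8.3322, so shape1 = μ·8.3322 = 3.42 and shape2 = (1−μ)·8.3322 = 4.92.

shape1 = 3.42, shape2 = 4.92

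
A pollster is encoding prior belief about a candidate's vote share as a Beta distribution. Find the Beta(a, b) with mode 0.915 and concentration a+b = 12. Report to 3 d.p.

Since the density peak of Beta(a,b) is at (a−1)/(a+b−2),
a = 1 + 0.915(12−2) = 10.150 and b = 12 − 10.150 = 1.850.

a = 10.150, b = 1.850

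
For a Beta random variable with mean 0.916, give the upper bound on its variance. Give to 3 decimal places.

0.077

For fixed mean μ the Beta variance is μ(1−μ)/(α+β+1), increasing as α+β decreases.
Its least upper bound (not attained) is μ(1−μ) = 0.916·0.084 = 0.077.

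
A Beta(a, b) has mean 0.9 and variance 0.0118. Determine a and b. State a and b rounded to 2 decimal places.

a = 5.96, b = 0.66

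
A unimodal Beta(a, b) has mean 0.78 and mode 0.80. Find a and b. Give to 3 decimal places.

a = 23.400, b = 6.600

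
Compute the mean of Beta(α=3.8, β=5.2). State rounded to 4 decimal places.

The Beta mean is α/(α+β) = 3.8/(3.8+5.2) = 0.4222.

0.4222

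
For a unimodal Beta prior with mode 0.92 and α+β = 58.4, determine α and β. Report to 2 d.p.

α = 52.89, β = 5.51

For α,β>1 the mode is (α−1)/(α+β−2), so α = mode·(κ−2)+1 = 0.92×56.4+1 = 52.89.
And β = (1−mode)·(κ−2)+1 = 0.08×56.4+1 = 5.51.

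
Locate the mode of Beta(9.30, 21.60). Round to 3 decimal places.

0.287

The density x^(α−1)(1−x)^(β−1) is maximised at (α−1)/(α+β−2) = 8.30/28.90 = 0.287.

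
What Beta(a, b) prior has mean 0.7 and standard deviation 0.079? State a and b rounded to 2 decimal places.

a = 22.85, b = 9.79

σ² = 0.079² = 0.006241.
With s = a+b, Var = μ(1−μ)/(s+1), so s+1 = (0.7×0.3)/0.006241 = 33.6485 and s = 32.6485.
a = μs = 22.85, b = (1−μ)s = 9.79.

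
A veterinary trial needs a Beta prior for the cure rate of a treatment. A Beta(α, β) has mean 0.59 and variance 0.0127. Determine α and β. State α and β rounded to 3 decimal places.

α = 10.648, β = 7.399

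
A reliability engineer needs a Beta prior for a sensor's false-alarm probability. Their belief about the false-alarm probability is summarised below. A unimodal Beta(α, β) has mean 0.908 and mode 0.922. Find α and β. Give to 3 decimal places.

α = 54.739, β = 5.546

With s = α+β: μ = α/s and mode = (α−1)/(s−2). Eliminating α = μs,
μs − 1 = m(s−2) ⇒ s(μ−m) = 1−2m ⇒ s = -0.844/-0.014 = 60.2857.
So α = μs = 54.739, β = (1−μ)s = 5.546.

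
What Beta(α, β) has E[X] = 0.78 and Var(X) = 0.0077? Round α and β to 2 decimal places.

α = 16.60, β = 4.68

Let s = α+β. The Beta variance is μ(1−μ)/(s+1).
So s+1 = μ(1−μ)/σ² = (0.78×0.22)/0.0077 = 0.1716/0.0077 = 22.2857, giving s = 21.2857.
Then α = μs = 0.78×21.2857 = 16.60 and β = (1−μ)s = 0.22×21.2857 = 4.68.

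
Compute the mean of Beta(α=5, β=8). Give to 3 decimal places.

0.385

E[X] = α/(α+β) = 5/13 = 0.385.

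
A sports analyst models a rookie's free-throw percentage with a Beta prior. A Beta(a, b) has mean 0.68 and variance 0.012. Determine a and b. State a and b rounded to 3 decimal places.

a = 11.651, b = 5.483

Write ν = a+b; then a = μν and Var = μ(1−μ)/(ν+1).
ν = μ(1−μ)/Var − 1 = 0.2176/0.012 − 1 = 17.1333.
a = 0.68·17.1333 = 11.651, b = 0.32·17.1333 = 5.483.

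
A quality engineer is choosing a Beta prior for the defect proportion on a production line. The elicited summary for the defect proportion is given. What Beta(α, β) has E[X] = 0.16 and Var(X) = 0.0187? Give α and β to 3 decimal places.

α = 0.990, β = 5.197

By moment matching, α+β = μ(1−μ)/σ² − 1 = (0.16·0.84)/0.0187 − 1 = 7.1872 − 1 = 6.1872.
Since α/(α+β) = μ, α = 0.16·6.1872 = 0.990 and β = 0.84·6.1872 = 5.197.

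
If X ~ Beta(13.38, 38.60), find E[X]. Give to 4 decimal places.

0.2574

E[X] = α/(α+β) = 13.38/51.98 = 0.2574.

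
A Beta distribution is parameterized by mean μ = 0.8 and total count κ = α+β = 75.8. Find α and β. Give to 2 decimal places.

α = μκ = 0.8×75.8 = 60.64 and β = (1−μ)κ = 0.2×75.8 = 15.16.

α = 60.64, β = 15.16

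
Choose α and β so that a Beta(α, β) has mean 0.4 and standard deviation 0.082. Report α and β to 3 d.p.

First σ² = 0.006724. Setting α = μn, β = (1−μ)n with n = α+β,
μ(1−μ)/(n+1) = 0.006724 ⇒ n+1 = 0.24/0.006724 = 35.6930 ⇒ n = 34.6930.
Hence α = 0.4×34.6930 = 13.877, β = 0.6×34.6930 = 20.816.

α = 13.877, β = 20.816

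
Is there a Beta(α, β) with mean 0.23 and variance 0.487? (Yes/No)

A Beta with mean μ has variance μ(1−μ)/(α+β+1) < μ(1−μ).
Here μ(1−μ) = 0.23×0.77 = 0.1771, and 0.487 ≥ 0.1771.

No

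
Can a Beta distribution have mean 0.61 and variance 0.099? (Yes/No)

A Beta with mean μ has variance μ(1−μ)/(α+β+1) < μ(1−μ).
Here μ(1−μ) = 0.61×0.39 = 0.2379, and 0.099 < 0.2379.

Yes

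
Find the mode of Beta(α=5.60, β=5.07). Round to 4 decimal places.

0.5306

With α,β > 1, mode = (α−1)/(α+β−2) = 4.60/8.67 = 0.5306.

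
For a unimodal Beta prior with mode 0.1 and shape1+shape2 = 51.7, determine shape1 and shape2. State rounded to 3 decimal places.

shape1 = 5.970, shape2 = 45.730

Mode = (shape1−1)/(κ−2) with κ = shape1+shape2, so shape1−1 = 0.1·49.7 = 4.970.
shape1 = 5.970; shape2 = κ − shape1 = 45.730.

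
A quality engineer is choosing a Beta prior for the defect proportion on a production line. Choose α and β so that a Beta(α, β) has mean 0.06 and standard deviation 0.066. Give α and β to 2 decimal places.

α = 0.72, β = 11.23

First σ² = 0.004356. Setting α = μn, β = (1−μ)n with n = α+β,
μ(1−μ)/(n+1) = 0.004356 ⇒ n+1 = 0.0564/0.004356 = 12.9477 ⇒ n = 11.9477.
Hence α = 0.06×11.9477 = 0.72, β = 0.94×11.9477 = 11.23.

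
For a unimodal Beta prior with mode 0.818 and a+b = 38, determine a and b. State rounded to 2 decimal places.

a = 30.45, b = 7.55

For a,b>1 the mode is (a−1)/(a+b−2), so a = mode·(κ−2)+1 = 0.818×36+1 = 30.45.
And b = (1−mode)·(κ−2)+1 = 0.182×36+1 = 7.55.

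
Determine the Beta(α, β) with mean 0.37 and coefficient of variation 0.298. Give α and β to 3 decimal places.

Var = (CV·μ)² = (0.298×0.37)² = 0.012157.
α+β = μ(1−μ)/Var − 1 = 0.2331/0.012157 − 1 = 18.1737.
Thus α = 0.37·18.1737 = 6.724 and β = 0.63·18.1737 = 11.449.

α = 6.724, β = 11.449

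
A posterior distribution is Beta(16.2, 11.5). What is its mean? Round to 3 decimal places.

0.585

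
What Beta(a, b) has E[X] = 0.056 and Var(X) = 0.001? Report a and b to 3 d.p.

a = 2.904, b = 48.960

Let s = a+b. The Beta variance is μ(1−μ)/(s+1).
So s+1 = μ(1−μ)/σ² = (0.056×0.944)/0.001 = 0.052864/0.001 = 52.8640, giving s = 51.8640.
Then a = μs = 0.056×51.8640 = 2.904 and b = (1−μ)s = 0.944×51.8640 = 48.960.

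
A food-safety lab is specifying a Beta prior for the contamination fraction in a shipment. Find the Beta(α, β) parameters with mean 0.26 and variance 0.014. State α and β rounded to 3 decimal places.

α = 3.313, β = 9.430

Let s = α+β. The Beta variance is μ(1−μ)/(s+1).
So s+1 = μ(1−μ)/σ² = (0.26×0.74)/0.014 = 0.1924/0.014 = 13.7429, giving s = 12.7429.
Then α = μs = 0.26×12.7429 = 3.313 and β = (1−μ)s = 0.74×12.7429 = 9.430.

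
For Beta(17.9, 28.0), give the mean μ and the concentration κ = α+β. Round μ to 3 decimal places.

μ = 0.390, κ = 45.9

κ = α+β = 17.9+28.0 = 45.9; μ = α/κ = 17.9/45.9 = 0.390.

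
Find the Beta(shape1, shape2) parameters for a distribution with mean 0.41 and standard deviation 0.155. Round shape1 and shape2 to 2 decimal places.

shape1 = 3.72, shape2 = 5.35

Variance = 0.155² = 0.024025. The moment-matching identity shape1+shape2 = μ(1−μ)/Var − 1 gives
shape1+shape2 = 0.2419/0.024025 − 1 = 9.0687, so shape1 = μ·9.0687 = 3.72 and shape2 = (1−μ)·9.0687 = 5.35.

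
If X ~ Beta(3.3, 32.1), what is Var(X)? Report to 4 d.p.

0.0023

μ = 3.3/35.4 = 0.093220; Var = μ(1−μ)/(α+β+1) = 0.0845303/36.4 = 0.0023.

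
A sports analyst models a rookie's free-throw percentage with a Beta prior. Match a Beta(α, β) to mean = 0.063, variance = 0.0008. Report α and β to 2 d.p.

Write ν = α+β; then α = μν and Var = μ(1−μ)/(ν+1).
ν = μ(1−μ)/Var − 1 = 0.059031/0.0008 − 1 = 72.7888.
α = 0.063·72.7888 = 4.59, β = 0.937·72.7888 = 68.20.

α = 4.59, β = 68.20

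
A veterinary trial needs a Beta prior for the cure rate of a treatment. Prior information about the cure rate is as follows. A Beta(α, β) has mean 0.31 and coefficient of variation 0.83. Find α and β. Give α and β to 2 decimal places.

σ = CV·μ = 0.83×0.31 = 0.25730, so σ² = 0.066203.
s+1 = μ(1−μ)/σ² = 0.2139/0.066203 = 3.2310, so s = α+β = 2.2310.
α = μs = 0.69, β = (1−μ)s = 1.54.

α = 0.69, β = 1.54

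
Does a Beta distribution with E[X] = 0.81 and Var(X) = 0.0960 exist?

The Beta variance bound is σ² < μ(1−μ).
Here μ(1−μ) = 0.81×0.19 = 0.1539, and 0.0960 < 0.1539.

Yes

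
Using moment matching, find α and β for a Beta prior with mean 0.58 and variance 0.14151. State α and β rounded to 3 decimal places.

By moment matching, α+β = μ(1−μ)/σ² − 1 = (0.58·0.42)/0.14151 − 1 = 1.7214 − 1 = 0.7214.
Since α/(α+β) = μ, α = 0.58·0.7214 = 0.418 and β = 0.42·0.7214 = 0.303.

α = 0.418, β = 0.303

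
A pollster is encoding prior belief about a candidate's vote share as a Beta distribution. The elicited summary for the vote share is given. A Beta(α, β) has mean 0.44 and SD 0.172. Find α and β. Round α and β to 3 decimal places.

σ² = 0.172² = 0.029584.
With s = α+β, Var = μ(1−μ)/(s+1), so s+1 = (0.44×0.56)/0.029584 = 8.3288 and s = 7.3288.
α = μs = 3.225, β = (1−μ)s = 4.104.

α = 3.225, β = 4.104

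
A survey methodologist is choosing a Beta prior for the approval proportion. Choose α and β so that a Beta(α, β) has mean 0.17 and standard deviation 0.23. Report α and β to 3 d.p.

α = 0.283, β = 1.384

σ² = 0.23² = 0.0529.
With s = α+β, Var = μ(1−μ)/(s+1), so s+1 = (0.17×0.83)/0.0529 = 2.6673 and s = 1.6673.
α = μs = 0.283, β = (1−μ)s = 1.384.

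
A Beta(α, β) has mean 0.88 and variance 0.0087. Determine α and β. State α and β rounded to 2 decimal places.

Let s = α+β. The Beta variance is μ(1−μ)/(s+1).
So s+1 = μ(1−μ)/σ² = (0.88×0.12)/0.0087 = 0.1056/0.0087 = 12.1379, giving s = 11.1379.
Then α = μs = 0.88×11.1379 = 9.80 and β = (1−μ)s = 0.12×11.1379 = 1.34.

α = 9.80, β = 1.34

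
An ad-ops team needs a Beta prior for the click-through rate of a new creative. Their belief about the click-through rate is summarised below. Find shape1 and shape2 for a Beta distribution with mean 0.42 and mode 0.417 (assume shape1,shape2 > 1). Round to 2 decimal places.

Let s = shape1+shape2. Mean gives shape1 = μs = 0.42s; mode gives (shape1−1)/(s−2) = 0.417.
Substituting: 0.42s − 1 = 0.417(s−2) = 0.417s − 0.834, so 0.003s = 0.166 and s = 55.3333.
Then shape1 = 0.42×55.3333 = 23.24 and shape2 = s−shape1 = 32.09.

shape1 = 23.24, shape2 = 32.09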